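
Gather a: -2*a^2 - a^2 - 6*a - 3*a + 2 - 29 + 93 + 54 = -3*a^2 - 9*a + 120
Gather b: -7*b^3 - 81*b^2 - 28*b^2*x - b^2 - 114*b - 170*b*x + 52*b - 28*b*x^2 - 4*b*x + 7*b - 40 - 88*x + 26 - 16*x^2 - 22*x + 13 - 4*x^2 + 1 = -7*b^3 + b^2*(-28*x - 82) + b*(-28*x^2 - 174*x - 55) - 20*x^2 - 110*x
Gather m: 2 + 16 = 18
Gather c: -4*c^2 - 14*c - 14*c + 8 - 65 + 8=-4*c^2 - 28*c - 49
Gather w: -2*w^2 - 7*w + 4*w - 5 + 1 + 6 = -2*w^2 - 3*w + 2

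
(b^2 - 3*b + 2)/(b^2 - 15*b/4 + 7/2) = 4*(b - 1)/(4*b - 7)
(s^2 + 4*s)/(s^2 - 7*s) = (s + 4)/(s - 7)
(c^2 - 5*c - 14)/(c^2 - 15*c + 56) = (c + 2)/(c - 8)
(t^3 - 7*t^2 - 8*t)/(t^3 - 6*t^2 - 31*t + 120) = t*(t + 1)/(t^2 + 2*t - 15)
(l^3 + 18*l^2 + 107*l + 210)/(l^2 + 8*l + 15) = (l^2 + 13*l + 42)/(l + 3)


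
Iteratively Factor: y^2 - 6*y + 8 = (y - 2)*(y - 4)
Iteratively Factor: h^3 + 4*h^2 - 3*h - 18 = (h + 3)*(h^2 + h - 6) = (h - 2)*(h + 3)*(h + 3)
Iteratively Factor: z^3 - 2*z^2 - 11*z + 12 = (z + 3)*(z^2 - 5*z + 4) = (z - 1)*(z + 3)*(z - 4)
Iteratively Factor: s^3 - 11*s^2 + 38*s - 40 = (s - 5)*(s^2 - 6*s + 8) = (s - 5)*(s - 2)*(s - 4)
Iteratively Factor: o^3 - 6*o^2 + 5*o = (o)*(o^2 - 6*o + 5) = o*(o - 5)*(o - 1)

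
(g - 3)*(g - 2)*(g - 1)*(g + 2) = g^4 - 4*g^3 - g^2 + 16*g - 12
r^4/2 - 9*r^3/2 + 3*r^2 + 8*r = r*(r/2 + 1/2)*(r - 8)*(r - 2)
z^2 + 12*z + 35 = (z + 5)*(z + 7)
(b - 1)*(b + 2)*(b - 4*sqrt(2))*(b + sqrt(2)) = b^4 - 3*sqrt(2)*b^3 + b^3 - 10*b^2 - 3*sqrt(2)*b^2 - 8*b + 6*sqrt(2)*b + 16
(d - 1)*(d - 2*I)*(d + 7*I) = d^3 - d^2 + 5*I*d^2 + 14*d - 5*I*d - 14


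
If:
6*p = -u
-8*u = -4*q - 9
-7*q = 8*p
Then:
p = -63/304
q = 9/38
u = 189/152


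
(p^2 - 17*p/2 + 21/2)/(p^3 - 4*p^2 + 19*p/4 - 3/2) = 2*(p - 7)/(2*p^2 - 5*p + 2)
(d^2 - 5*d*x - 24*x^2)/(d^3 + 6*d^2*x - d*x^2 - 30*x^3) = (-d + 8*x)/(-d^2 - 3*d*x + 10*x^2)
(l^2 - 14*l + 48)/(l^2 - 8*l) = (l - 6)/l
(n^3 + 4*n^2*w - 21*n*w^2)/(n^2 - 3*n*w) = n + 7*w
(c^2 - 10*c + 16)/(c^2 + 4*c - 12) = (c - 8)/(c + 6)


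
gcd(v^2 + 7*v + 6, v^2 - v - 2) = v + 1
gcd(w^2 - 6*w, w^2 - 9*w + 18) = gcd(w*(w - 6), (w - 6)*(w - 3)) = w - 6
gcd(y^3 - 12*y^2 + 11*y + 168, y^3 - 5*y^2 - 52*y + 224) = y - 8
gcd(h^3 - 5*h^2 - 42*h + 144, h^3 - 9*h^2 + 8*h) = h - 8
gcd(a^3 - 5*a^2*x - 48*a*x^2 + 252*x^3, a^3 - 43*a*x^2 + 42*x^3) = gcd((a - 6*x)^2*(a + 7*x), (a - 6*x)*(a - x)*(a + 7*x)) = -a^2 - a*x + 42*x^2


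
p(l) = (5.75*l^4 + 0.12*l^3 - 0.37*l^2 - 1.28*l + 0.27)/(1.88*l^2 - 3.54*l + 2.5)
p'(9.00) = 60.83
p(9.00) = 307.29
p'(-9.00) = -49.28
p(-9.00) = 201.56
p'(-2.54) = -10.24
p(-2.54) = 10.10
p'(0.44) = 0.17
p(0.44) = -0.11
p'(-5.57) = -28.38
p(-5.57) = 68.41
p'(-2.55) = -10.29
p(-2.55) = 10.20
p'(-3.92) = -18.40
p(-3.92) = 29.83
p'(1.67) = 23.05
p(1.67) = 23.14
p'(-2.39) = -9.37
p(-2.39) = 8.63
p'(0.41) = -0.11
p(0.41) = -0.11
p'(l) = (3.54 - 3.76*l)*(5.75*l^4 + 0.12*l^3 - 0.37*l^2 - 1.28*l + 0.27)/(1.88*l^2 - 3.54*l + 2.5)^2 + (23.0*l^3 + 0.36*l^2 - 0.74*l - 1.28)/(1.88*l^2 - 3.54*l + 2.5) = (21.62*l^5 - 60.8394*l^4 + 56.6504*l^3 + 4.6162*l^2 - 2.8652*l - 2.2442)/(3.5344*l^4 - 13.3104*l^3 + 21.9316*l^2 - 17.7*l + 6.25)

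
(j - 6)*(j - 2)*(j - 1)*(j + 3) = j^4 - 6*j^3 - 7*j^2 + 48*j - 36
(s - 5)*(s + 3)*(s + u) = s^3 + s^2*u - 2*s^2 - 2*s*u - 15*s - 15*u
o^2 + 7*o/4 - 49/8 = (o - 7/4)*(o + 7/2)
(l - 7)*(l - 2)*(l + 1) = l^3 - 8*l^2 + 5*l + 14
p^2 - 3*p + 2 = (p - 2)*(p - 1)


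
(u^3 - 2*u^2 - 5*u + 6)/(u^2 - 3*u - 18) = (-u^3 + 2*u^2 + 5*u - 6)/(-u^2 + 3*u + 18)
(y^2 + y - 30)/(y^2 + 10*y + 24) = (y - 5)/(y + 4)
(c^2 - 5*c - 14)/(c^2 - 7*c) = (c + 2)/c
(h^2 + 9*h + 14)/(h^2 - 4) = (h + 7)/(h - 2)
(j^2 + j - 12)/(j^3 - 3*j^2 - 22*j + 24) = (j - 3)/(j^2 - 7*j + 6)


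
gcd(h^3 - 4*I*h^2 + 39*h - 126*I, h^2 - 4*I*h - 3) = h - 3*I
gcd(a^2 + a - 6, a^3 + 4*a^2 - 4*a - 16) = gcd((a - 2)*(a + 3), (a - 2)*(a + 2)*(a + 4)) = a - 2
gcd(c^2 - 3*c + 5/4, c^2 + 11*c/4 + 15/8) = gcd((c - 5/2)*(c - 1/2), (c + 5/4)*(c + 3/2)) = 1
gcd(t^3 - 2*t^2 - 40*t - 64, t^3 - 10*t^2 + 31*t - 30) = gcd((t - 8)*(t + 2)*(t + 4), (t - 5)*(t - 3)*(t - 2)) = 1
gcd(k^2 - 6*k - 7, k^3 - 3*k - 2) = k + 1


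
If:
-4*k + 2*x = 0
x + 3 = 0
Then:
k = -3/2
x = -3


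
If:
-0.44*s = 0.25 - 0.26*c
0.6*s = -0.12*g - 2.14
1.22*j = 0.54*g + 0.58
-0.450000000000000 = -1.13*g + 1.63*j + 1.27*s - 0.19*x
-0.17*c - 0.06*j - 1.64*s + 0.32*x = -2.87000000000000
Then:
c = -6.86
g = 5.27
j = 2.81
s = -4.62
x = -35.76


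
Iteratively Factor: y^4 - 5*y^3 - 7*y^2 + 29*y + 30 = (y + 1)*(y^3 - 6*y^2 - y + 30) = (y - 3)*(y + 1)*(y^2 - 3*y - 10) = (y - 5)*(y - 3)*(y + 1)*(y + 2)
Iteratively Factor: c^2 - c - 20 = (c - 5)*(c + 4)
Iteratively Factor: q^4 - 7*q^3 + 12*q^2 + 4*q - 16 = (q - 4)*(q^3 - 3*q^2 + 4) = (q - 4)*(q - 2)*(q^2 - q - 2) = (q - 4)*(q - 2)*(q + 1)*(q - 2)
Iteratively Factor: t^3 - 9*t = (t + 3)*(t^2 - 3*t) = (t - 3)*(t + 3)*(t)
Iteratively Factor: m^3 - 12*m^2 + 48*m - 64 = (m - 4)*(m^2 - 8*m + 16) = (m - 4)^2*(m - 4)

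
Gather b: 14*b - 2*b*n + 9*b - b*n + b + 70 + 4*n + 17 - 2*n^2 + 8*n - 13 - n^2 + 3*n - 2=b*(24 - 3*n) - 3*n^2 + 15*n + 72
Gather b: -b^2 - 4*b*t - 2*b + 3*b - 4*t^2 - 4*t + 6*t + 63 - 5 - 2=-b^2 + b*(1 - 4*t) - 4*t^2 + 2*t + 56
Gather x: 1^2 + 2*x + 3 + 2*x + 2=4*x + 6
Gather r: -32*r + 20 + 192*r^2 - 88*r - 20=192*r^2 - 120*r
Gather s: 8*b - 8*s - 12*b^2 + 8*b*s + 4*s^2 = -12*b^2 + 8*b + 4*s^2 + s*(8*b - 8)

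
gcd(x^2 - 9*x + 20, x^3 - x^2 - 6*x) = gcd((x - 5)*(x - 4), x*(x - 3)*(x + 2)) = 1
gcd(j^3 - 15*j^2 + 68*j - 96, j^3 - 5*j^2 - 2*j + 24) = j^2 - 7*j + 12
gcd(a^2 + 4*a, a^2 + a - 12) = a + 4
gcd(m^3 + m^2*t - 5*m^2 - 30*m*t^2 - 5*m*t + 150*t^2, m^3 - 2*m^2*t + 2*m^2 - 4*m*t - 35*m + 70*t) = m - 5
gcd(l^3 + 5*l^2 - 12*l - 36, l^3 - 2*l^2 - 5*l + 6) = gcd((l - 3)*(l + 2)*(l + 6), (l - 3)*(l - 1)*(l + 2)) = l^2 - l - 6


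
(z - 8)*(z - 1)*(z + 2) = z^3 - 7*z^2 - 10*z + 16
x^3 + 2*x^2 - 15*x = x*(x - 3)*(x + 5)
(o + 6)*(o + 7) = o^2 + 13*o + 42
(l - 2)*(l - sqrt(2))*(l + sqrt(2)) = l^3 - 2*l^2 - 2*l + 4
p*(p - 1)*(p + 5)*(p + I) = p^4 + 4*p^3 + I*p^3 - 5*p^2 + 4*I*p^2 - 5*I*p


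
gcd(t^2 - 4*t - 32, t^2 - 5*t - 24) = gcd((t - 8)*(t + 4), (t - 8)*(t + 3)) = t - 8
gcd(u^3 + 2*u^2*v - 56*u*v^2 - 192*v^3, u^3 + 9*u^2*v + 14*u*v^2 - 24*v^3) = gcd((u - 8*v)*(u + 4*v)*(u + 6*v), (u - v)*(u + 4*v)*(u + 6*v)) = u^2 + 10*u*v + 24*v^2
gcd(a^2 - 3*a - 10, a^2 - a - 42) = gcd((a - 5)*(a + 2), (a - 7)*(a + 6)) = 1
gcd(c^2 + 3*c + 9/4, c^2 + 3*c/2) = c + 3/2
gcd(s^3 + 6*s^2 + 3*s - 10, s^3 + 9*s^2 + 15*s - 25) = s^2 + 4*s - 5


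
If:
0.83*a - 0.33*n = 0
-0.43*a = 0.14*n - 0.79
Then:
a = 1.01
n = 2.54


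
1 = 1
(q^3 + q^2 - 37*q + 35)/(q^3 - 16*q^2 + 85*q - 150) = (q^2 + 6*q - 7)/(q^2 - 11*q + 30)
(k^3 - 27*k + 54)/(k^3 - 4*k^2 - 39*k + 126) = (k - 3)/(k - 7)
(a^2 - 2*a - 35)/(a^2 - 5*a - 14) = (a + 5)/(a + 2)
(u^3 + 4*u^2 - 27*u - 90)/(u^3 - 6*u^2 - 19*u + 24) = (u^2 + u - 30)/(u^2 - 9*u + 8)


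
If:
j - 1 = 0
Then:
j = 1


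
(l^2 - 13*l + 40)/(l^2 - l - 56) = (l - 5)/(l + 7)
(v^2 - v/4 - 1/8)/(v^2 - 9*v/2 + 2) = (v + 1/4)/(v - 4)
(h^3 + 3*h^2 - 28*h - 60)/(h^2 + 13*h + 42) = (h^2 - 3*h - 10)/(h + 7)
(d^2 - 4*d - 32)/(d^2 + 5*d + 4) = (d - 8)/(d + 1)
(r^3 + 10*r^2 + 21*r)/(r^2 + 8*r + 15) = r*(r + 7)/(r + 5)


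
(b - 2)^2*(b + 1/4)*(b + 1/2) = b^4 - 13*b^3/4 + 9*b^2/8 + 5*b/2 + 1/2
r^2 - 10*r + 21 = (r - 7)*(r - 3)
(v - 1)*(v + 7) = v^2 + 6*v - 7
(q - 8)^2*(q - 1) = q^3 - 17*q^2 + 80*q - 64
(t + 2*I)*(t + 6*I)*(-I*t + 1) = -I*t^3 + 9*t^2 + 20*I*t - 12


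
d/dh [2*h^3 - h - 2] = 6*h^2 - 1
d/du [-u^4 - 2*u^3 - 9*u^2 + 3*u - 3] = -4*u^3 - 6*u^2 - 18*u + 3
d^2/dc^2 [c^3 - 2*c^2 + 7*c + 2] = 6*c - 4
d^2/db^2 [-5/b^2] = -30/b^4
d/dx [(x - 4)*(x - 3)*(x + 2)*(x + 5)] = 4*x^3 - 54*x + 14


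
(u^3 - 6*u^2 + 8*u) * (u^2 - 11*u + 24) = u^5 - 17*u^4 + 98*u^3 - 232*u^2 + 192*u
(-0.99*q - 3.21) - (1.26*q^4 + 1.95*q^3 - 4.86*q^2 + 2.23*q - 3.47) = -1.26*q^4 - 1.95*q^3 + 4.86*q^2 - 3.22*q + 0.26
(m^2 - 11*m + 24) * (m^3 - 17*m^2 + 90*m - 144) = m^5 - 28*m^4 + 301*m^3 - 1542*m^2 + 3744*m - 3456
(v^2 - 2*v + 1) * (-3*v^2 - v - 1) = -3*v^4 + 5*v^3 - 2*v^2 + v - 1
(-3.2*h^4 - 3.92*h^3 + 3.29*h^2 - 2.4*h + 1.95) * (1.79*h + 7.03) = -5.728*h^5 - 29.5128*h^4 - 21.6685*h^3 + 18.8327*h^2 - 13.3815*h + 13.7085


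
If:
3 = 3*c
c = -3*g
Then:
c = 1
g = -1/3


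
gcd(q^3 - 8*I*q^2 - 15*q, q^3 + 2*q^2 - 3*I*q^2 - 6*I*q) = q^2 - 3*I*q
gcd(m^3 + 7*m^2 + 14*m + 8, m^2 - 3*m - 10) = m + 2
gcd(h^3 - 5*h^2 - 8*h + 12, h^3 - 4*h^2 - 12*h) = h^2 - 4*h - 12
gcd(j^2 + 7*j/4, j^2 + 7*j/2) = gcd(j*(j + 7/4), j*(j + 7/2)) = j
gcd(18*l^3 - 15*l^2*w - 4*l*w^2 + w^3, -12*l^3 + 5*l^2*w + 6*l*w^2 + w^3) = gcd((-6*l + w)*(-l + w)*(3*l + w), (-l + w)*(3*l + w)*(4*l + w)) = -3*l^2 + 2*l*w + w^2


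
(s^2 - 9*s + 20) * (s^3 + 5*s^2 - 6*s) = s^5 - 4*s^4 - 31*s^3 + 154*s^2 - 120*s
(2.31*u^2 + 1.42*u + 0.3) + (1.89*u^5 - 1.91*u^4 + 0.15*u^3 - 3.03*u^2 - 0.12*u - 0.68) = 1.89*u^5 - 1.91*u^4 + 0.15*u^3 - 0.72*u^2 + 1.3*u - 0.38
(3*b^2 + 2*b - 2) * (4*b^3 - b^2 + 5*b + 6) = 12*b^5 + 5*b^4 + 5*b^3 + 30*b^2 + 2*b - 12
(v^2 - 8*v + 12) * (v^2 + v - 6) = v^4 - 7*v^3 - 2*v^2 + 60*v - 72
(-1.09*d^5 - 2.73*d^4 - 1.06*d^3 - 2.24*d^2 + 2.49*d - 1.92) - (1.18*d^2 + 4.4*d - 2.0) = -1.09*d^5 - 2.73*d^4 - 1.06*d^3 - 3.42*d^2 - 1.91*d + 0.0800000000000001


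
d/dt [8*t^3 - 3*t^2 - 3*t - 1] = 24*t^2 - 6*t - 3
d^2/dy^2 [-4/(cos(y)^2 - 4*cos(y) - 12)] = 4*(-4*sin(y)^4 + 66*sin(y)^2 + 33*cos(y) + 3*cos(3*y) - 6)/(sin(y)^2 + 4*cos(y) + 11)^3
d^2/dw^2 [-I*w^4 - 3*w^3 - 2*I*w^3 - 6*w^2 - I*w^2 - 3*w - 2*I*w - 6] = -12*I*w^2 - w*(18 + 12*I) - 12 - 2*I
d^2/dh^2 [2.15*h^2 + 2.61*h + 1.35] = 4.30000000000000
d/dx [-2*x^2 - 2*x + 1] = -4*x - 2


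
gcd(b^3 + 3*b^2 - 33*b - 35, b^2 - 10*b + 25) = b - 5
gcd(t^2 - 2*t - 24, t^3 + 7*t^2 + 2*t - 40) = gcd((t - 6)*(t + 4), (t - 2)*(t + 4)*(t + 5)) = t + 4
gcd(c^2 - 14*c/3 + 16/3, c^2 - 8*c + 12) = c - 2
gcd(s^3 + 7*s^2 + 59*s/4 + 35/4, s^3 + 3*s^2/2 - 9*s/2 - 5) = s^2 + 7*s/2 + 5/2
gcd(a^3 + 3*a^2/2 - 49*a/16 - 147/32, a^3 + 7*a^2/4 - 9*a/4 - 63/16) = a^2 + 13*a/4 + 21/8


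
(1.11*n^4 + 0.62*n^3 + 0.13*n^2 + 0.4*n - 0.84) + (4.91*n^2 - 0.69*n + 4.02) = 1.11*n^4 + 0.62*n^3 + 5.04*n^2 - 0.29*n + 3.18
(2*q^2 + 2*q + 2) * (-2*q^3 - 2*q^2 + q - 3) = -4*q^5 - 8*q^4 - 6*q^3 - 8*q^2 - 4*q - 6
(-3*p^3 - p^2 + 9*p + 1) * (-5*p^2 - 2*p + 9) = 15*p^5 + 11*p^4 - 70*p^3 - 32*p^2 + 79*p + 9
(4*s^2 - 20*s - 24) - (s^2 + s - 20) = 3*s^2 - 21*s - 4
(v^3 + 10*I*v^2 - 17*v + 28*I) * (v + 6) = v^4 + 6*v^3 + 10*I*v^3 - 17*v^2 + 60*I*v^2 - 102*v + 28*I*v + 168*I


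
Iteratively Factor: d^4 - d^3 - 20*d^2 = (d + 4)*(d^3 - 5*d^2) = d*(d + 4)*(d^2 - 5*d) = d^2*(d + 4)*(d - 5)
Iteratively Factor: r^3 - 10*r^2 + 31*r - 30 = (r - 3)*(r^2 - 7*r + 10) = (r - 3)*(r - 2)*(r - 5)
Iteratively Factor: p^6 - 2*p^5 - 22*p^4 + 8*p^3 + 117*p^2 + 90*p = (p + 3)*(p^5 - 5*p^4 - 7*p^3 + 29*p^2 + 30*p) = p*(p + 3)*(p^4 - 5*p^3 - 7*p^2 + 29*p + 30) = p*(p - 5)*(p + 3)*(p^3 - 7*p - 6) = p*(p - 5)*(p - 3)*(p + 3)*(p^2 + 3*p + 2) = p*(p - 5)*(p - 3)*(p + 1)*(p + 3)*(p + 2)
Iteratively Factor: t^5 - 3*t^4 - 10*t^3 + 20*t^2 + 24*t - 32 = (t - 2)*(t^4 - t^3 - 12*t^2 - 4*t + 16) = (t - 2)*(t + 2)*(t^3 - 3*t^2 - 6*t + 8) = (t - 2)*(t - 1)*(t + 2)*(t^2 - 2*t - 8) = (t - 2)*(t - 1)*(t + 2)^2*(t - 4)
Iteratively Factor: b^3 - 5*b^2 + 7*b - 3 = (b - 1)*(b^2 - 4*b + 3) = (b - 3)*(b - 1)*(b - 1)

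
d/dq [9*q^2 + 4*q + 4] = 18*q + 4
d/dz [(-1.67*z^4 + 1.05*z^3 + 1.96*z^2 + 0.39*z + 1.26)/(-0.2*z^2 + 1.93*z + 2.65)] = (0.668*z^5 - 9.8793*z^4 - 13.649*z^3 + 12.2083*z^2 + 10.892*z - 1.3983)/(0.04*z^4 - 0.772*z^3 + 2.6649*z^2 + 10.229*z + 7.0225)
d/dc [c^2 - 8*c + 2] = 2*c - 8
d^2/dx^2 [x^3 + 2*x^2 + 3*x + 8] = 6*x + 4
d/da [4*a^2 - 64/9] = 8*a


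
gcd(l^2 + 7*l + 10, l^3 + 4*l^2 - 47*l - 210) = l + 5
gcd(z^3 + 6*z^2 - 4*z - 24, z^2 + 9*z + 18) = z + 6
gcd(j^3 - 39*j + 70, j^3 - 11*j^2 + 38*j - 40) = j^2 - 7*j + 10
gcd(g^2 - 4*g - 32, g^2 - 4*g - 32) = g^2 - 4*g - 32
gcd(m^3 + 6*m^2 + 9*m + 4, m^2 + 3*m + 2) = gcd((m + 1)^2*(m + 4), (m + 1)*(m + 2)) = m + 1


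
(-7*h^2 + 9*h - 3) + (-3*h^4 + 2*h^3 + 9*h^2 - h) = -3*h^4 + 2*h^3 + 2*h^2 + 8*h - 3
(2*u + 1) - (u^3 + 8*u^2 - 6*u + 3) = -u^3 - 8*u^2 + 8*u - 2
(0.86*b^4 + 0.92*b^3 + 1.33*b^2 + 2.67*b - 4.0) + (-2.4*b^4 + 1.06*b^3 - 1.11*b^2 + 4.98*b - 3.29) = -1.54*b^4 + 1.98*b^3 + 0.22*b^2 + 7.65*b - 7.29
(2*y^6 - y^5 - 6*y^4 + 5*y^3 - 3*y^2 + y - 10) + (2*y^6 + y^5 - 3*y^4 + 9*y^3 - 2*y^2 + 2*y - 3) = 4*y^6 - 9*y^4 + 14*y^3 - 5*y^2 + 3*y - 13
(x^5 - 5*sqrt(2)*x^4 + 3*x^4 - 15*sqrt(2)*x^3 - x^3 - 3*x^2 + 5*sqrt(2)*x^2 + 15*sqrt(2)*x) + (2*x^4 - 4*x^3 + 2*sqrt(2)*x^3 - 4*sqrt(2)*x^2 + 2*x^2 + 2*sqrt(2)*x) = x^5 - 5*sqrt(2)*x^4 + 5*x^4 - 13*sqrt(2)*x^3 - 5*x^3 - x^2 + sqrt(2)*x^2 + 17*sqrt(2)*x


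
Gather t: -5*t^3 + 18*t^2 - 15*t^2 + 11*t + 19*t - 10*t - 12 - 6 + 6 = -5*t^3 + 3*t^2 + 20*t - 12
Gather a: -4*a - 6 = -4*a - 6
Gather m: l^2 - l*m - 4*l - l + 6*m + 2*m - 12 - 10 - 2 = l^2 - 5*l + m*(8 - l) - 24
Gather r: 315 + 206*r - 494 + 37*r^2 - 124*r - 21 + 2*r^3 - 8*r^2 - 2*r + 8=2*r^3 + 29*r^2 + 80*r - 192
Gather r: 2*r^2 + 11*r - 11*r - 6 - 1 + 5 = 2*r^2 - 2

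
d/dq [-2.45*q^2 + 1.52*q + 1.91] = 1.52 - 4.9*q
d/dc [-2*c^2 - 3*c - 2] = -4*c - 3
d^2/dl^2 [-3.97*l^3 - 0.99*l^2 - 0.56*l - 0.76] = -23.82*l - 1.98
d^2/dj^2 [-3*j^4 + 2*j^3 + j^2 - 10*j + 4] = -36*j^2 + 12*j + 2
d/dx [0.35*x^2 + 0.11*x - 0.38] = 0.7*x + 0.11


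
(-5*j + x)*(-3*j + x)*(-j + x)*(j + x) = -15*j^4 + 8*j^3*x + 14*j^2*x^2 - 8*j*x^3 + x^4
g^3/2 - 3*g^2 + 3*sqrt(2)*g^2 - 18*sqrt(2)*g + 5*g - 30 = (g/2 + sqrt(2)/2)*(g - 6)*(g + 5*sqrt(2))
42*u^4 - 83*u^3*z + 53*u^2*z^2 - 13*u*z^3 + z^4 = (-7*u + z)*(-3*u + z)*(-2*u + z)*(-u + z)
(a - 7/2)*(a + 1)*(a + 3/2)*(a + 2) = a^4 + a^3 - 37*a^2/4 - 79*a/4 - 21/2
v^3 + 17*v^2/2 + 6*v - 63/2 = (v - 3/2)*(v + 3)*(v + 7)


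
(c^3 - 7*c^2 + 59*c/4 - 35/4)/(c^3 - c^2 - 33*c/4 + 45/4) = (2*c^2 - 9*c + 7)/(2*c^2 + 3*c - 9)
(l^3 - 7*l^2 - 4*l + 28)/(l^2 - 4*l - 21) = (l^2 - 4)/(l + 3)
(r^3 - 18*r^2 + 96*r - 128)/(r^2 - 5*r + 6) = (r^2 - 16*r + 64)/(r - 3)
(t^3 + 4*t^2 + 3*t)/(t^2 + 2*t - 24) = t*(t^2 + 4*t + 3)/(t^2 + 2*t - 24)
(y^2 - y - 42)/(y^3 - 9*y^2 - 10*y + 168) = (y + 6)/(y^2 - 2*y - 24)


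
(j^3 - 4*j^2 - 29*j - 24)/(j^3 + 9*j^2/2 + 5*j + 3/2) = 2*(j - 8)/(2*j + 1)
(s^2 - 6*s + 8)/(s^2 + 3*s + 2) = (s^2 - 6*s + 8)/(s^2 + 3*s + 2)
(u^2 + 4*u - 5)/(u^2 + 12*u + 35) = (u - 1)/(u + 7)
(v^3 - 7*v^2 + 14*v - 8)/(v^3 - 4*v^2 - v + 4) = (v - 2)/(v + 1)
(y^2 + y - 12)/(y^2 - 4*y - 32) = (y - 3)/(y - 8)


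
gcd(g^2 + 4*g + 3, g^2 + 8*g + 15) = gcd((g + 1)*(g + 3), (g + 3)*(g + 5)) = g + 3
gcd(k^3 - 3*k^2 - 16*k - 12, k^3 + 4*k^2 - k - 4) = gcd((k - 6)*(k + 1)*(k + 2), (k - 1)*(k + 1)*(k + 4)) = k + 1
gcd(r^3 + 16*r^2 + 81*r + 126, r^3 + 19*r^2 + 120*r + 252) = r^2 + 13*r + 42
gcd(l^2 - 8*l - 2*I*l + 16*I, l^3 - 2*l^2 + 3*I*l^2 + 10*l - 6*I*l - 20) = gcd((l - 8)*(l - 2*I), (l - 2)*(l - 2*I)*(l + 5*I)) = l - 2*I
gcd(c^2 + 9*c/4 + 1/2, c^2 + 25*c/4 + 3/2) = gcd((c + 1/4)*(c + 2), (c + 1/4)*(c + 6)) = c + 1/4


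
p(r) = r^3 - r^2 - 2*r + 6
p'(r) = 3*r^2 - 2*r - 2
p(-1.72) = 1.39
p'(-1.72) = 10.32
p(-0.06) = 6.12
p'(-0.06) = -1.87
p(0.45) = 4.99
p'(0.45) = -2.29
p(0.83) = 4.22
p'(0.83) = -1.59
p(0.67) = 4.51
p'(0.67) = -1.99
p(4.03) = 47.15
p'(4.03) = 38.66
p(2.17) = 7.17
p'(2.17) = 7.79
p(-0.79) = 6.46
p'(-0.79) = 1.45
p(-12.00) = -1842.00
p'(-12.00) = 454.00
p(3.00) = 18.00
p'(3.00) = 19.00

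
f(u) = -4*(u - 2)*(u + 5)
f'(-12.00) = 84.00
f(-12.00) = -392.00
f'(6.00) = -60.00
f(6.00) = -176.00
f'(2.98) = -35.84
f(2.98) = -31.28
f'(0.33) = -14.64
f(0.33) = 35.60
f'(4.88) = -51.04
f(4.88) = -113.82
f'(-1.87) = 2.96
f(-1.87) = 48.45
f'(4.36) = -46.88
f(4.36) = -88.36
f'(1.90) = -27.20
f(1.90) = 2.76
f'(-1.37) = -1.04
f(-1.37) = 48.93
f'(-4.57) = 24.56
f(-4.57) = 11.30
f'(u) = -8*u - 12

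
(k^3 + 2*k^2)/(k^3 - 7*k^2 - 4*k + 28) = k^2/(k^2 - 9*k + 14)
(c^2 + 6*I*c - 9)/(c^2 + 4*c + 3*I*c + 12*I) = (c + 3*I)/(c + 4)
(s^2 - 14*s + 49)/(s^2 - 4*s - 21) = (s - 7)/(s + 3)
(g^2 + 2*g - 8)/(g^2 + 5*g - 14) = (g + 4)/(g + 7)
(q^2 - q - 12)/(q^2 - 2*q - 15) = (q - 4)/(q - 5)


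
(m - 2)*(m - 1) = m^2 - 3*m + 2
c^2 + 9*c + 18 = (c + 3)*(c + 6)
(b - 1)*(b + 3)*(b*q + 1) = b^3*q + 2*b^2*q + b^2 - 3*b*q + 2*b - 3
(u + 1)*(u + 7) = u^2 + 8*u + 7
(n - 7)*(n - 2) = n^2 - 9*n + 14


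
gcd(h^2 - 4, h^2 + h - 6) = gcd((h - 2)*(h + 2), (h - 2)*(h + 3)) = h - 2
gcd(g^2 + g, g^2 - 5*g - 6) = g + 1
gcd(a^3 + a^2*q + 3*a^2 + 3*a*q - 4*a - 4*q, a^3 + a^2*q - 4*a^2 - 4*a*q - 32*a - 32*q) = a^2 + a*q + 4*a + 4*q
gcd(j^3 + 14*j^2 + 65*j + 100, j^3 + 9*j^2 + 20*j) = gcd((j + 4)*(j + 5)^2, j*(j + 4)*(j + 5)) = j^2 + 9*j + 20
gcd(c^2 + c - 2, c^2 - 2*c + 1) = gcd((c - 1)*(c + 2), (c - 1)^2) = c - 1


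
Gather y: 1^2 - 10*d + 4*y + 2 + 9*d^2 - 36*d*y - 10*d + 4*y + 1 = 9*d^2 - 20*d + y*(8 - 36*d) + 4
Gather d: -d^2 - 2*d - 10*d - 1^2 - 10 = -d^2 - 12*d - 11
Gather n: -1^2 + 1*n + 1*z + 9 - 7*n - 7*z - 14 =-6*n - 6*z - 6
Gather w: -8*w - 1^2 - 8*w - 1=-16*w - 2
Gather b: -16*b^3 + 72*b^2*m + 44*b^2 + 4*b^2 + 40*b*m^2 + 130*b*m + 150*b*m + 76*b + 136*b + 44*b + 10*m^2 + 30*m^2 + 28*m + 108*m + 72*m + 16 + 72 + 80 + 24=-16*b^3 + b^2*(72*m + 48) + b*(40*m^2 + 280*m + 256) + 40*m^2 + 208*m + 192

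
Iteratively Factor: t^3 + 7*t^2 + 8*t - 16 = (t - 1)*(t^2 + 8*t + 16) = (t - 1)*(t + 4)*(t + 4)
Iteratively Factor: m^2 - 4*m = (m)*(m - 4)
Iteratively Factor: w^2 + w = (w + 1)*(w)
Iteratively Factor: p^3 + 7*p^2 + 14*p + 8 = (p + 2)*(p^2 + 5*p + 4) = (p + 2)*(p + 4)*(p + 1)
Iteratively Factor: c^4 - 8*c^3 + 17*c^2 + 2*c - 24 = (c - 3)*(c^3 - 5*c^2 + 2*c + 8) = (c - 3)*(c - 2)*(c^2 - 3*c - 4) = (c - 4)*(c - 3)*(c - 2)*(c + 1)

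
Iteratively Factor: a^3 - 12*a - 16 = (a + 2)*(a^2 - 2*a - 8) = (a + 2)^2*(a - 4)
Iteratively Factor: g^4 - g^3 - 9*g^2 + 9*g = (g - 1)*(g^3 - 9*g) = (g - 1)*(g + 3)*(g^2 - 3*g) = g*(g - 1)*(g + 3)*(g - 3)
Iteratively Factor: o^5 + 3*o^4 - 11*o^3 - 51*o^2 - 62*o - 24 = (o + 3)*(o^4 - 11*o^2 - 18*o - 8) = (o + 1)*(o + 3)*(o^3 - o^2 - 10*o - 8) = (o - 4)*(o + 1)*(o + 3)*(o^2 + 3*o + 2) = (o - 4)*(o + 1)*(o + 2)*(o + 3)*(o + 1)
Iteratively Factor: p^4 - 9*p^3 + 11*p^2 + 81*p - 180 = (p + 3)*(p^3 - 12*p^2 + 47*p - 60) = (p - 5)*(p + 3)*(p^2 - 7*p + 12) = (p - 5)*(p - 4)*(p + 3)*(p - 3)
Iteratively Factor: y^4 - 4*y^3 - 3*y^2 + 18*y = (y - 3)*(y^3 - y^2 - 6*y) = (y - 3)^2*(y^2 + 2*y) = (y - 3)^2*(y + 2)*(y)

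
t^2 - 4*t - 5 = (t - 5)*(t + 1)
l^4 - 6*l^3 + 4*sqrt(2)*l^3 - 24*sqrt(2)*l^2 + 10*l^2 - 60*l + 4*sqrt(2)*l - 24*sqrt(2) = (l - 6)*(l + sqrt(2))^2*(l + 2*sqrt(2))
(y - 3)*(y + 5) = y^2 + 2*y - 15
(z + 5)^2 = z^2 + 10*z + 25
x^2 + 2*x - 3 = (x - 1)*(x + 3)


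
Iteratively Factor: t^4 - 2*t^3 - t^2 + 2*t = (t - 2)*(t^3 - t) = (t - 2)*(t - 1)*(t^2 + t) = t*(t - 2)*(t - 1)*(t + 1)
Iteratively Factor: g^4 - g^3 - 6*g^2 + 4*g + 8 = (g - 2)*(g^3 + g^2 - 4*g - 4) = (g - 2)^2*(g^2 + 3*g + 2) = (g - 2)^2*(g + 1)*(g + 2)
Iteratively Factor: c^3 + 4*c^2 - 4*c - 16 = (c + 2)*(c^2 + 2*c - 8) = (c - 2)*(c + 2)*(c + 4)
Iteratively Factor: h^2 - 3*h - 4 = (h + 1)*(h - 4)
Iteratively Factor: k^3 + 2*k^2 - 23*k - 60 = (k + 3)*(k^2 - k - 20) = (k - 5)*(k + 3)*(k + 4)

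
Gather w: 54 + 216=270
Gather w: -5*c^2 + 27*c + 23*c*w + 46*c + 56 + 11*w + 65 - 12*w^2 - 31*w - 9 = -5*c^2 + 73*c - 12*w^2 + w*(23*c - 20) + 112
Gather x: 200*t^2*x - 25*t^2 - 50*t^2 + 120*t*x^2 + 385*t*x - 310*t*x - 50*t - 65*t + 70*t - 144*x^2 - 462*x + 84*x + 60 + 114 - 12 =-75*t^2 - 45*t + x^2*(120*t - 144) + x*(200*t^2 + 75*t - 378) + 162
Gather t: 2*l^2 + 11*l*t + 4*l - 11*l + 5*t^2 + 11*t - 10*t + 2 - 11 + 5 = 2*l^2 - 7*l + 5*t^2 + t*(11*l + 1) - 4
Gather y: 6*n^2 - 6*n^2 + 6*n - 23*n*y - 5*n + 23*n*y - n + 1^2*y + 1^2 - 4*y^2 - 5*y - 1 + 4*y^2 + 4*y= 0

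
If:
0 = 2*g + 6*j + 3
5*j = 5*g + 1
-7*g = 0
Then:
No Solution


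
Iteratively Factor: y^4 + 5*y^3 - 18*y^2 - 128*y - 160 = (y + 4)*(y^3 + y^2 - 22*y - 40) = (y - 5)*(y + 4)*(y^2 + 6*y + 8) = (y - 5)*(y + 4)^2*(y + 2)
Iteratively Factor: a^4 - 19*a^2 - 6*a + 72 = (a + 3)*(a^3 - 3*a^2 - 10*a + 24) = (a - 4)*(a + 3)*(a^2 + a - 6) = (a - 4)*(a - 2)*(a + 3)*(a + 3)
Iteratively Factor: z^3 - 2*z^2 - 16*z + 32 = (z + 4)*(z^2 - 6*z + 8) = (z - 4)*(z + 4)*(z - 2)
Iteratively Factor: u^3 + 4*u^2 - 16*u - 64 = (u - 4)*(u^2 + 8*u + 16) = (u - 4)*(u + 4)*(u + 4)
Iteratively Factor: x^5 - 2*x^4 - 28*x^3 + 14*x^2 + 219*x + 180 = (x + 3)*(x^4 - 5*x^3 - 13*x^2 + 53*x + 60) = (x + 1)*(x + 3)*(x^3 - 6*x^2 - 7*x + 60) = (x - 5)*(x + 1)*(x + 3)*(x^2 - x - 12) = (x - 5)*(x + 1)*(x + 3)^2*(x - 4)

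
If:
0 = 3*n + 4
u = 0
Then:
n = -4/3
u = 0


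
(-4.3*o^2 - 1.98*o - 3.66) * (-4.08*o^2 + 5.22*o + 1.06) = 17.544*o^4 - 14.3676*o^3 + 0.039200000000001*o^2 - 21.204*o - 3.8796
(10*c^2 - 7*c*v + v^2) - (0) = 10*c^2 - 7*c*v + v^2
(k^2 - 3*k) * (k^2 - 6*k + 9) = k^4 - 9*k^3 + 27*k^2 - 27*k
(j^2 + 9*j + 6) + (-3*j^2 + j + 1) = -2*j^2 + 10*j + 7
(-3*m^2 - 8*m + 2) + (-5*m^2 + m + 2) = -8*m^2 - 7*m + 4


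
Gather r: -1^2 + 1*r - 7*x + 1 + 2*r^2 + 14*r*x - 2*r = 2*r^2 + r*(14*x - 1) - 7*x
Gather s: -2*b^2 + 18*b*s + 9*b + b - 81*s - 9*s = -2*b^2 + 10*b + s*(18*b - 90)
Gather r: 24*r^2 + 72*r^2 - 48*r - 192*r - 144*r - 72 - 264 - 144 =96*r^2 - 384*r - 480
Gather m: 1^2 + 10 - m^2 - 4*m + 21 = -m^2 - 4*m + 32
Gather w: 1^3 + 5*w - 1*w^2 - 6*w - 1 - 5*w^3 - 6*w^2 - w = -5*w^3 - 7*w^2 - 2*w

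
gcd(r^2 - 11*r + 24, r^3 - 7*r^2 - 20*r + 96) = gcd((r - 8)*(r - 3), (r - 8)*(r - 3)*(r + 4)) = r^2 - 11*r + 24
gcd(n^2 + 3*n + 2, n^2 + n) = n + 1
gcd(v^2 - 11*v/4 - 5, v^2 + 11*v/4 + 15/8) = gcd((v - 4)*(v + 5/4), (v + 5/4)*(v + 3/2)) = v + 5/4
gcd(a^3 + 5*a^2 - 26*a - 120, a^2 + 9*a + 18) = a + 6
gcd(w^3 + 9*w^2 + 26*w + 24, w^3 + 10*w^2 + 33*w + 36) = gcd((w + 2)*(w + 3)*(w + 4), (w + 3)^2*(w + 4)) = w^2 + 7*w + 12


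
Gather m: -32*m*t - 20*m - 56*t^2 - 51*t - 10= m*(-32*t - 20) - 56*t^2 - 51*t - 10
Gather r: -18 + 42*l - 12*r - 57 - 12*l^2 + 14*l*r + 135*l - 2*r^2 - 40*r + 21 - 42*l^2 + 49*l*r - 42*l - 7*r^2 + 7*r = -54*l^2 + 135*l - 9*r^2 + r*(63*l - 45) - 54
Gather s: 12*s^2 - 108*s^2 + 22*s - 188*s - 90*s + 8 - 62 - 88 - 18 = -96*s^2 - 256*s - 160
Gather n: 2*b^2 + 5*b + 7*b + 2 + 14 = 2*b^2 + 12*b + 16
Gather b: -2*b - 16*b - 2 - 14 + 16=-18*b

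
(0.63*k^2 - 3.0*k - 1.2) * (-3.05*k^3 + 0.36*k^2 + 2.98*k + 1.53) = -1.9215*k^5 + 9.3768*k^4 + 4.4574*k^3 - 8.4081*k^2 - 8.166*k - 1.836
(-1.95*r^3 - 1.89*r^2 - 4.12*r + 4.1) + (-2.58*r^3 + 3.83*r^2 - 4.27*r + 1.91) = -4.53*r^3 + 1.94*r^2 - 8.39*r + 6.01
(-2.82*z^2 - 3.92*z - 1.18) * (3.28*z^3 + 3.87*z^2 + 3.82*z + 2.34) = -9.2496*z^5 - 23.771*z^4 - 29.8132*z^3 - 26.1398*z^2 - 13.6804*z - 2.7612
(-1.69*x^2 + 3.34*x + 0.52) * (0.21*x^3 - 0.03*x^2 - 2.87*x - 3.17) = -0.3549*x^5 + 0.7521*x^4 + 4.8593*x^3 - 4.2441*x^2 - 12.0802*x - 1.6484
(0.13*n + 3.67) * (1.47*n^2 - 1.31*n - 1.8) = 0.1911*n^3 + 5.2246*n^2 - 5.0417*n - 6.606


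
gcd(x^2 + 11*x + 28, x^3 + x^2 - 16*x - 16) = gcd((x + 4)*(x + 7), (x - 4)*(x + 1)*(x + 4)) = x + 4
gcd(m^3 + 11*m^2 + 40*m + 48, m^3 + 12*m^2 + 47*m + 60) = m^2 + 7*m + 12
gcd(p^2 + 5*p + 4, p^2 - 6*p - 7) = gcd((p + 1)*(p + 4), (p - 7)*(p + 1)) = p + 1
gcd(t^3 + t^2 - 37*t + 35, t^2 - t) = t - 1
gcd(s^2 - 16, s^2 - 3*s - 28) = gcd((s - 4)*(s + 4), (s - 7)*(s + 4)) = s + 4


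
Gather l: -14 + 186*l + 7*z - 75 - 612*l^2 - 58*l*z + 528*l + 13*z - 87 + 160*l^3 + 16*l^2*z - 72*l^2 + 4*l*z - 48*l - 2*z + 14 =160*l^3 + l^2*(16*z - 684) + l*(666 - 54*z) + 18*z - 162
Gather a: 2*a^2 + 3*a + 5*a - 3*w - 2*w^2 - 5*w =2*a^2 + 8*a - 2*w^2 - 8*w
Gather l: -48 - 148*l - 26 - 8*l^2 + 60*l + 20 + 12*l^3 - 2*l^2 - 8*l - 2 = 12*l^3 - 10*l^2 - 96*l - 56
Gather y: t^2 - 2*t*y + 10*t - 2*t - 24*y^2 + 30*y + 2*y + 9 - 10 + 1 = t^2 + 8*t - 24*y^2 + y*(32 - 2*t)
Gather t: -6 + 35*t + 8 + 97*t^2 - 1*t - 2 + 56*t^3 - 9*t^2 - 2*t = 56*t^3 + 88*t^2 + 32*t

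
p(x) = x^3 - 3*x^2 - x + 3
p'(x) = 3*x^2 - 6*x - 1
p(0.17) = 2.75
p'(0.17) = -1.93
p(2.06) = -3.05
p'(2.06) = -0.63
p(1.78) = -2.65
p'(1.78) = -2.17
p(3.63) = 7.67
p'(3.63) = 16.75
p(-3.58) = -77.75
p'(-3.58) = 58.93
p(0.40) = 2.18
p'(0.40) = -2.92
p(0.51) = 1.84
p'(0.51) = -3.28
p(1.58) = -2.12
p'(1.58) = -2.99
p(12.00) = 1287.00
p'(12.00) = 359.00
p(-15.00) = -4032.00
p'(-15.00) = 764.00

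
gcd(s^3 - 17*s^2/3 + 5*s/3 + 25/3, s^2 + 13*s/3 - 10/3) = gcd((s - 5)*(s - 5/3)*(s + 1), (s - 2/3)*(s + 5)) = 1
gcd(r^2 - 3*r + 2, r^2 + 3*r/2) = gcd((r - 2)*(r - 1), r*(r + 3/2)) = 1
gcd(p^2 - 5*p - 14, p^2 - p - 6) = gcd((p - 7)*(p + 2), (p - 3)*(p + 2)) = p + 2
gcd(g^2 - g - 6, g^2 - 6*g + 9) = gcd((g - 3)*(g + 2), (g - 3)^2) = g - 3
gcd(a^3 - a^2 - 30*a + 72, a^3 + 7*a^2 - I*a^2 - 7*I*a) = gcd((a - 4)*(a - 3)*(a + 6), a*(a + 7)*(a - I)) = 1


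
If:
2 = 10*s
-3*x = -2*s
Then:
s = 1/5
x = 2/15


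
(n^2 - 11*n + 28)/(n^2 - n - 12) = (n - 7)/(n + 3)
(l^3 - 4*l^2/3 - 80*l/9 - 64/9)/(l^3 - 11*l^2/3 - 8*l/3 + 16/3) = (l + 4/3)/(l - 1)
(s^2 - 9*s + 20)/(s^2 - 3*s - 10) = (s - 4)/(s + 2)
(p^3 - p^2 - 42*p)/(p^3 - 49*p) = (p + 6)/(p + 7)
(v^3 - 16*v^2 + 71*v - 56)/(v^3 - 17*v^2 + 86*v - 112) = (v - 1)/(v - 2)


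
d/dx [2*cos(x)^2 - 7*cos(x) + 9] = (7 - 4*cos(x))*sin(x)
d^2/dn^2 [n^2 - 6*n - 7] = 2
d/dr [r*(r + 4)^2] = (r + 4)*(3*r + 4)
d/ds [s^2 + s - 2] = 2*s + 1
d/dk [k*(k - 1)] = 2*k - 1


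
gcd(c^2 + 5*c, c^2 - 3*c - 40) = c + 5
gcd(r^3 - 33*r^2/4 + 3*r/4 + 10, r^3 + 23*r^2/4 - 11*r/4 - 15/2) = r^2 - r/4 - 5/4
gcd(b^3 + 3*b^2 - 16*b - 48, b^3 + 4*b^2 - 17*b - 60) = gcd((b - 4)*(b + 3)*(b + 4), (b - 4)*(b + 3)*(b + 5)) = b^2 - b - 12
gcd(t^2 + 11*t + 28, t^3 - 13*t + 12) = t + 4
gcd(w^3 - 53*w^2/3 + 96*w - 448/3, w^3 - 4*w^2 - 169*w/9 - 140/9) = w - 7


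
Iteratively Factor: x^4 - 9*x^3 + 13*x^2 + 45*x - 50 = (x - 1)*(x^3 - 8*x^2 + 5*x + 50) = (x - 1)*(x + 2)*(x^2 - 10*x + 25) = (x - 5)*(x - 1)*(x + 2)*(x - 5)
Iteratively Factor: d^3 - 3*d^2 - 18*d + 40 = (d - 5)*(d^2 + 2*d - 8) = (d - 5)*(d + 4)*(d - 2)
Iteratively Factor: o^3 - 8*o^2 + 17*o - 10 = (o - 5)*(o^2 - 3*o + 2) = (o - 5)*(o - 1)*(o - 2)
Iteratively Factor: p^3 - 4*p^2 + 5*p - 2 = (p - 1)*(p^2 - 3*p + 2) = (p - 1)^2*(p - 2)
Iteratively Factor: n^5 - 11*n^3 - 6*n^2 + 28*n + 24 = (n - 3)*(n^4 + 3*n^3 - 2*n^2 - 12*n - 8) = (n - 3)*(n + 1)*(n^3 + 2*n^2 - 4*n - 8) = (n - 3)*(n + 1)*(n + 2)*(n^2 - 4) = (n - 3)*(n - 2)*(n + 1)*(n + 2)*(n + 2)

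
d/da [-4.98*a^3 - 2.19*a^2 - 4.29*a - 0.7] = -14.94*a^2 - 4.38*a - 4.29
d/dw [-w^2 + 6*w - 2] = 6 - 2*w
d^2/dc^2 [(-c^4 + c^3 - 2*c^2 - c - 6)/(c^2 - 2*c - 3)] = 2*(-c^6 + 6*c^5 - 3*c^4 - 46*c^3 - 72*c^2 + 54*c - 54)/(c^6 - 6*c^5 + 3*c^4 + 28*c^3 - 9*c^2 - 54*c - 27)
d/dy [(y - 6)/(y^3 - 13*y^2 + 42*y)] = (7 - 2*y)/(y^2*(y^2 - 14*y + 49))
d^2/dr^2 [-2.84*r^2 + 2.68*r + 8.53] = -5.68000000000000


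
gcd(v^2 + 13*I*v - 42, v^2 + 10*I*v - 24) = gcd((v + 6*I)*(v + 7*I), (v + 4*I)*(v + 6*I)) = v + 6*I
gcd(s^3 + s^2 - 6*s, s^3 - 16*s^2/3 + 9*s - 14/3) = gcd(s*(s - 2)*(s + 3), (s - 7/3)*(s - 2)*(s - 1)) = s - 2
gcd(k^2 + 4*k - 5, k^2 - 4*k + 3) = k - 1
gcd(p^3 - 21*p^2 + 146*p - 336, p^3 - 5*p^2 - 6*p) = p - 6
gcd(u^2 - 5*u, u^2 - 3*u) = u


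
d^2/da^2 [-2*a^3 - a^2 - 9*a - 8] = -12*a - 2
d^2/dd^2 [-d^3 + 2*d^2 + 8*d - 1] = 4 - 6*d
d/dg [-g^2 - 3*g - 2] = -2*g - 3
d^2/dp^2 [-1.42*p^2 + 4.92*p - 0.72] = -2.84000000000000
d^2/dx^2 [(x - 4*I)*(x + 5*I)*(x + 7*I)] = 6*x + 16*I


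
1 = 1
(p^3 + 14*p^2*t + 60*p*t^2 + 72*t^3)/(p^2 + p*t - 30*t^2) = (p^2 + 8*p*t + 12*t^2)/(p - 5*t)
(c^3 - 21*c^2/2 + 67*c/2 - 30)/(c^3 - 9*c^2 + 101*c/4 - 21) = 2*(c - 5)/(2*c - 7)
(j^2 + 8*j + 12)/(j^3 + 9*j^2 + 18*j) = (j + 2)/(j*(j + 3))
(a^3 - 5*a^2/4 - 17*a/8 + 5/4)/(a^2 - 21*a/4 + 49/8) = (8*a^3 - 10*a^2 - 17*a + 10)/(8*a^2 - 42*a + 49)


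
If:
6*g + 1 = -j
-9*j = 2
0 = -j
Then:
No Solution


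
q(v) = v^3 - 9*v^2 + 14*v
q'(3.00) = -13.00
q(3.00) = -12.00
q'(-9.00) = 419.00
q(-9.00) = -1584.00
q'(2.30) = -11.53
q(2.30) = -3.24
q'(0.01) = 13.82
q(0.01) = 0.14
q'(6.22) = 18.11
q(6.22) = -20.47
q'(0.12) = 11.88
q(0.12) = 1.55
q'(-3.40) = 109.88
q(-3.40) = -190.94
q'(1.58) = -6.95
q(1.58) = 3.60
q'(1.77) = -8.46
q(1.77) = 2.13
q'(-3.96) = 132.32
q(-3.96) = -258.67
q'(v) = 3*v^2 - 18*v + 14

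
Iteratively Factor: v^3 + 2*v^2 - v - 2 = (v - 1)*(v^2 + 3*v + 2) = (v - 1)*(v + 1)*(v + 2)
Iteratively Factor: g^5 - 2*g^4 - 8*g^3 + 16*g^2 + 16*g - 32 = (g - 2)*(g^4 - 8*g^2 + 16) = (g - 2)^2*(g^3 + 2*g^2 - 4*g - 8) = (g - 2)^3*(g^2 + 4*g + 4) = (g - 2)^3*(g + 2)*(g + 2)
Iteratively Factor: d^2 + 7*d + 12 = (d + 3)*(d + 4)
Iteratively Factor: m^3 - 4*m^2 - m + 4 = (m + 1)*(m^2 - 5*m + 4) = (m - 1)*(m + 1)*(m - 4)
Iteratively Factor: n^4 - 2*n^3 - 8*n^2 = (n + 2)*(n^3 - 4*n^2) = n*(n + 2)*(n^2 - 4*n) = n^2*(n + 2)*(n - 4)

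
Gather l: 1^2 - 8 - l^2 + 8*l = -l^2 + 8*l - 7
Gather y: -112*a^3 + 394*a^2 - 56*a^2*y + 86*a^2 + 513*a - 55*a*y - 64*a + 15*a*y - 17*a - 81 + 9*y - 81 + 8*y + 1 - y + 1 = -112*a^3 + 480*a^2 + 432*a + y*(-56*a^2 - 40*a + 16) - 160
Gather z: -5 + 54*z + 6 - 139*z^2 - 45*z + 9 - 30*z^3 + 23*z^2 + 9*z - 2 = -30*z^3 - 116*z^2 + 18*z + 8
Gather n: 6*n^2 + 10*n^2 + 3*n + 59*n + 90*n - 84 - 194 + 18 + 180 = 16*n^2 + 152*n - 80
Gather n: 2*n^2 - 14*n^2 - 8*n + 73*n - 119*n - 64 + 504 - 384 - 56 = -12*n^2 - 54*n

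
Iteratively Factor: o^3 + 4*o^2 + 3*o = (o + 3)*(o^2 + o) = (o + 1)*(o + 3)*(o)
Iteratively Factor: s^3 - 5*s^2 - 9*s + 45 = (s - 3)*(s^2 - 2*s - 15) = (s - 3)*(s + 3)*(s - 5)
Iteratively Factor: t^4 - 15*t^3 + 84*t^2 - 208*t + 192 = (t - 3)*(t^3 - 12*t^2 + 48*t - 64) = (t - 4)*(t - 3)*(t^2 - 8*t + 16) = (t - 4)^2*(t - 3)*(t - 4)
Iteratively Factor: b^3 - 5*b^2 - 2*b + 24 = (b - 4)*(b^2 - b - 6) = (b - 4)*(b + 2)*(b - 3)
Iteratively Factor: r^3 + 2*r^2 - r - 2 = (r - 1)*(r^2 + 3*r + 2) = (r - 1)*(r + 2)*(r + 1)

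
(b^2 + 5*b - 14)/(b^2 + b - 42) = (b - 2)/(b - 6)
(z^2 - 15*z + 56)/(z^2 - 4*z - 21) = (z - 8)/(z + 3)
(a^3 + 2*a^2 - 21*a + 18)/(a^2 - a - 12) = (-a^3 - 2*a^2 + 21*a - 18)/(-a^2 + a + 12)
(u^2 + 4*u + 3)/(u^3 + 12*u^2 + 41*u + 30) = (u + 3)/(u^2 + 11*u + 30)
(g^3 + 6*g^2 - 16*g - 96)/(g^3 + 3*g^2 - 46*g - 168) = (g - 4)/(g - 7)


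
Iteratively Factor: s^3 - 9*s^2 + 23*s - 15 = (s - 5)*(s^2 - 4*s + 3) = (s - 5)*(s - 3)*(s - 1)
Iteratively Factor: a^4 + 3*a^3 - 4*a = (a - 1)*(a^3 + 4*a^2 + 4*a) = a*(a - 1)*(a^2 + 4*a + 4) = a*(a - 1)*(a + 2)*(a + 2)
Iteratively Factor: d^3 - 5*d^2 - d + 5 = (d - 5)*(d^2 - 1) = (d - 5)*(d + 1)*(d - 1)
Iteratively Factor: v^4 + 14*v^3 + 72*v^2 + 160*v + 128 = (v + 4)*(v^3 + 10*v^2 + 32*v + 32) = (v + 2)*(v + 4)*(v^2 + 8*v + 16) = (v + 2)*(v + 4)^2*(v + 4)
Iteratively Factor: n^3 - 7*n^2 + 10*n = (n - 5)*(n^2 - 2*n) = (n - 5)*(n - 2)*(n)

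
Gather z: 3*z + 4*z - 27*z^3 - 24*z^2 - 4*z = -27*z^3 - 24*z^2 + 3*z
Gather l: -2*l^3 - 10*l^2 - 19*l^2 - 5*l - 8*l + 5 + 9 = -2*l^3 - 29*l^2 - 13*l + 14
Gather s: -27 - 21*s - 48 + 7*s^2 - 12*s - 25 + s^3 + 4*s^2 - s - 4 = s^3 + 11*s^2 - 34*s - 104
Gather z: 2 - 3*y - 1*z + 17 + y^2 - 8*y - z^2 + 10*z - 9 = y^2 - 11*y - z^2 + 9*z + 10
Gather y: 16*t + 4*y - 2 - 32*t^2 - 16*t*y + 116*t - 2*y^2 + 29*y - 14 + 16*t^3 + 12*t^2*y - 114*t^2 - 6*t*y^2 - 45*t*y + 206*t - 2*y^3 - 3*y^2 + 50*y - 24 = 16*t^3 - 146*t^2 + 338*t - 2*y^3 + y^2*(-6*t - 5) + y*(12*t^2 - 61*t + 83) - 40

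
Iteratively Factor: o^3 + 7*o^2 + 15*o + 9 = (o + 1)*(o^2 + 6*o + 9) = (o + 1)*(o + 3)*(o + 3)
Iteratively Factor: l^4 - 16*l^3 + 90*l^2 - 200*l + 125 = (l - 5)*(l^3 - 11*l^2 + 35*l - 25) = (l - 5)*(l - 1)*(l^2 - 10*l + 25) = (l - 5)^2*(l - 1)*(l - 5)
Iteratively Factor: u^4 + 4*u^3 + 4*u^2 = (u + 2)*(u^3 + 2*u^2) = u*(u + 2)*(u^2 + 2*u) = u*(u + 2)^2*(u)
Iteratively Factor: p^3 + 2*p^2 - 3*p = (p - 1)*(p^2 + 3*p) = (p - 1)*(p + 3)*(p)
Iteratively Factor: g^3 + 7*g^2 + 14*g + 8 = (g + 2)*(g^2 + 5*g + 4) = (g + 2)*(g + 4)*(g + 1)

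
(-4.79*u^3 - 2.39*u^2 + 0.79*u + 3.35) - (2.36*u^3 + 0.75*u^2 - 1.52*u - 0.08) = -7.15*u^3 - 3.14*u^2 + 2.31*u + 3.43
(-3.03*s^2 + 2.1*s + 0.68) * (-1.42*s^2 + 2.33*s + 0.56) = 4.3026*s^4 - 10.0419*s^3 + 2.2306*s^2 + 2.7604*s + 0.3808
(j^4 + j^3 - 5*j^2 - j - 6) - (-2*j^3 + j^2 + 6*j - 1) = j^4 + 3*j^3 - 6*j^2 - 7*j - 5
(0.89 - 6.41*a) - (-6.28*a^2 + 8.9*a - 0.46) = 6.28*a^2 - 15.31*a + 1.35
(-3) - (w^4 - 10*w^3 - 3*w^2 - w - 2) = -w^4 + 10*w^3 + 3*w^2 + w - 1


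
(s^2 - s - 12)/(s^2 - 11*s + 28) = (s + 3)/(s - 7)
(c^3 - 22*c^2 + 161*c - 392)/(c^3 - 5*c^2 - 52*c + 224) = (c^2 - 14*c + 49)/(c^2 + 3*c - 28)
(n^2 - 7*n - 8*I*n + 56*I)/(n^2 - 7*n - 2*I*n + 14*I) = (n - 8*I)/(n - 2*I)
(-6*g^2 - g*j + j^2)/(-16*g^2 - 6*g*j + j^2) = (3*g - j)/(8*g - j)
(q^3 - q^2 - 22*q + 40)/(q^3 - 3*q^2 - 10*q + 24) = (q + 5)/(q + 3)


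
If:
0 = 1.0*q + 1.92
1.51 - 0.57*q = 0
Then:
No Solution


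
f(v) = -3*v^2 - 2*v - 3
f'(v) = -6*v - 2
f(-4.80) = -62.52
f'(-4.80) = 26.80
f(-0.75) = -3.19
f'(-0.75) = 2.50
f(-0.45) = -2.71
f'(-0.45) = 0.70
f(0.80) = -6.52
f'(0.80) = -6.80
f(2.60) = -28.48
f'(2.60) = -17.60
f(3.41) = -44.70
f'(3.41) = -22.46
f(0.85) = -6.87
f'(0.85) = -7.10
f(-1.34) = -5.71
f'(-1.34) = 6.04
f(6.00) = -123.00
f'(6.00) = -38.00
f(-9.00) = -228.00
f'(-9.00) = 52.00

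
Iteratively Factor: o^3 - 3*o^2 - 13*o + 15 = (o - 1)*(o^2 - 2*o - 15) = (o - 1)*(o + 3)*(o - 5)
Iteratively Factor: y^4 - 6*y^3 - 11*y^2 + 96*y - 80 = (y - 1)*(y^3 - 5*y^2 - 16*y + 80) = (y - 4)*(y - 1)*(y^2 - y - 20) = (y - 4)*(y - 1)*(y + 4)*(y - 5)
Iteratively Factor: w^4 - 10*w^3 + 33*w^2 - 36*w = (w)*(w^3 - 10*w^2 + 33*w - 36) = w*(w - 4)*(w^2 - 6*w + 9) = w*(w - 4)*(w - 3)*(w - 3)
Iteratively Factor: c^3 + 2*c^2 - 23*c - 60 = (c + 4)*(c^2 - 2*c - 15) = (c + 3)*(c + 4)*(c - 5)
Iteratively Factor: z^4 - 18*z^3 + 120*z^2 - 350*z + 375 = (z - 3)*(z^3 - 15*z^2 + 75*z - 125) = (z - 5)*(z - 3)*(z^2 - 10*z + 25) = (z - 5)^2*(z - 3)*(z - 5)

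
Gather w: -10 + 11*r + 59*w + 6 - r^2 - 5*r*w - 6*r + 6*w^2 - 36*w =-r^2 + 5*r + 6*w^2 + w*(23 - 5*r) - 4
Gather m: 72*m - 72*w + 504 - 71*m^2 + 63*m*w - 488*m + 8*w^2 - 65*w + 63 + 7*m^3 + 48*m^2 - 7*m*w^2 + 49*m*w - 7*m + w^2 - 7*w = 7*m^3 - 23*m^2 + m*(-7*w^2 + 112*w - 423) + 9*w^2 - 144*w + 567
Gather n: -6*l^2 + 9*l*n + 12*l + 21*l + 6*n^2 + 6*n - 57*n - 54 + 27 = -6*l^2 + 33*l + 6*n^2 + n*(9*l - 51) - 27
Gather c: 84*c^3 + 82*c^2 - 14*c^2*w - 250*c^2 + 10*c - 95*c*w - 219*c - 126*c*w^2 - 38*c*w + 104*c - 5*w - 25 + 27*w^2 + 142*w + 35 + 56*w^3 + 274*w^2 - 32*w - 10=84*c^3 + c^2*(-14*w - 168) + c*(-126*w^2 - 133*w - 105) + 56*w^3 + 301*w^2 + 105*w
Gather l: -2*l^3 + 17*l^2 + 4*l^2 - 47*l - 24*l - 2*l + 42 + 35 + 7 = -2*l^3 + 21*l^2 - 73*l + 84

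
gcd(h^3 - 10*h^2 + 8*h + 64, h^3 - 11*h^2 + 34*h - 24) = h - 4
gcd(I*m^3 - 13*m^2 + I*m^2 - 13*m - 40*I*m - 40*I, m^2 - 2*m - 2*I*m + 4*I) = 1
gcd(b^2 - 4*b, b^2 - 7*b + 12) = b - 4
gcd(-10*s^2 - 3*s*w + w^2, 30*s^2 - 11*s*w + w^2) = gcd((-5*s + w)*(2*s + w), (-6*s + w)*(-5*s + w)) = 5*s - w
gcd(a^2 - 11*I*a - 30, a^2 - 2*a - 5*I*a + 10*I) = a - 5*I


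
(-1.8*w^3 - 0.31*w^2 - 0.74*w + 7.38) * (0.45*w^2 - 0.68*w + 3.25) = -0.81*w^5 + 1.0845*w^4 - 5.9722*w^3 + 2.8167*w^2 - 7.4234*w + 23.985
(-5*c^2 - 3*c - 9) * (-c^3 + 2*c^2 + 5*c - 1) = 5*c^5 - 7*c^4 - 22*c^3 - 28*c^2 - 42*c + 9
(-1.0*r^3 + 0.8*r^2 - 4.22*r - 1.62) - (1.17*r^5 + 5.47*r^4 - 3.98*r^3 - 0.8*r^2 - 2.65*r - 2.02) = -1.17*r^5 - 5.47*r^4 + 2.98*r^3 + 1.6*r^2 - 1.57*r + 0.4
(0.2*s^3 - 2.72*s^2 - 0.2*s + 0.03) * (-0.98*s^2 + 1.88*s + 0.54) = -0.196*s^5 + 3.0416*s^4 - 4.8096*s^3 - 1.8742*s^2 - 0.0516*s + 0.0162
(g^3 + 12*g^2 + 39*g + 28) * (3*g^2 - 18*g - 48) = 3*g^5 + 18*g^4 - 147*g^3 - 1194*g^2 - 2376*g - 1344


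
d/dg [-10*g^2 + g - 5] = 1 - 20*g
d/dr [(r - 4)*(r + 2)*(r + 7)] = 3*r^2 + 10*r - 22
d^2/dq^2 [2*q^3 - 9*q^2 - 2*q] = 12*q - 18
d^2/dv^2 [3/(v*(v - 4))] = 6*(v^2 + v*(v - 4) + (v - 4)^2)/(v^3*(v - 4)^3)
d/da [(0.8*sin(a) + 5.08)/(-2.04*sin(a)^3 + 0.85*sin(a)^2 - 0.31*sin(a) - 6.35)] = (3.264*sin(a)^3 + 30.4096*sin(a)^2 - 8.636*sin(a) - 3.5052)*cos(a)/(4.1616*sin(a)^6 - 3.468*sin(a)^5 + 1.9873*sin(a)^4 + 25.381*sin(a)^3 - 10.6989*sin(a)^2 + 3.937*sin(a) + 40.3225)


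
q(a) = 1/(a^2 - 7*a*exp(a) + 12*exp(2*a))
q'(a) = (7*a*exp(a) - 2*a - 24*exp(2*a) + 7*exp(a))/(a^2 - 7*a*exp(a) + 12*exp(2*a))^2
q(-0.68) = 0.17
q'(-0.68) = -0.10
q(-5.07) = 0.04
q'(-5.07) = 0.01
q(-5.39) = 0.03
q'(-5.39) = 0.01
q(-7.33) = 0.02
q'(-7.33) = 0.01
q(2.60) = 0.00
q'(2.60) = -0.00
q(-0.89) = 0.19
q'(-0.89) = -0.07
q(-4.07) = 0.06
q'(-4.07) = 0.03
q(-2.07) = 0.16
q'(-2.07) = 0.07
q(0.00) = 0.08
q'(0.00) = -0.12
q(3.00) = 0.00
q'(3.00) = 0.00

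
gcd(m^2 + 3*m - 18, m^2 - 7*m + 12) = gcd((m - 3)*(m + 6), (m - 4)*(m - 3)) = m - 3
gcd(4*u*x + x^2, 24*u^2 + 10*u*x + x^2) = 4*u + x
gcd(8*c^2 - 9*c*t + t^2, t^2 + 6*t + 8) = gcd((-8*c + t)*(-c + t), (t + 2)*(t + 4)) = 1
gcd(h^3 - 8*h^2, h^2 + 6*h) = h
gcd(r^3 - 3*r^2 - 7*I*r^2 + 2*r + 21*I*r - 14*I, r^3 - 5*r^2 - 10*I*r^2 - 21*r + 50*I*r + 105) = r - 7*I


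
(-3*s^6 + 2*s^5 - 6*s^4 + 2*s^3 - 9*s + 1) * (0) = 0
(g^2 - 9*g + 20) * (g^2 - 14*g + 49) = g^4 - 23*g^3 + 195*g^2 - 721*g + 980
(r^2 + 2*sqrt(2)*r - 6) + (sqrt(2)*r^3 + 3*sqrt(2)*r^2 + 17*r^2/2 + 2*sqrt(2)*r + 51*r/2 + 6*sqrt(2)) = sqrt(2)*r^3 + 3*sqrt(2)*r^2 + 19*r^2/2 + 4*sqrt(2)*r + 51*r/2 - 6 + 6*sqrt(2)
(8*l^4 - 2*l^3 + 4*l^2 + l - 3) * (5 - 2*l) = -16*l^5 + 44*l^4 - 18*l^3 + 18*l^2 + 11*l - 15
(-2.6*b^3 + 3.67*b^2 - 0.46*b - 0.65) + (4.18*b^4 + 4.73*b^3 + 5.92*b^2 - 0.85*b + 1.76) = 4.18*b^4 + 2.13*b^3 + 9.59*b^2 - 1.31*b + 1.11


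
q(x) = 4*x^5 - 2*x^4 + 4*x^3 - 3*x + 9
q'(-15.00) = 1042197.00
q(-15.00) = -3152196.00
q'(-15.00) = 1042197.00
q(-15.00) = -3152196.00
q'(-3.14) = 2307.22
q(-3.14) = -1520.82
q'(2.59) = 838.48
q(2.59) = 446.91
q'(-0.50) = 2.25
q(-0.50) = 9.75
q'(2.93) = 1372.80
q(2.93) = 817.19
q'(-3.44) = 3265.35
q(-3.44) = -2350.45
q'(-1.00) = 37.00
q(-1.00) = 2.00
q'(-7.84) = 80150.11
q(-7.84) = -127929.79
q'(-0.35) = -0.89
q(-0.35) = 9.83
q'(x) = 20*x^4 - 8*x^3 + 12*x^2 - 3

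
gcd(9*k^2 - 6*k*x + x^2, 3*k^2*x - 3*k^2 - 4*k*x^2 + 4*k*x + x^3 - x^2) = -3*k + x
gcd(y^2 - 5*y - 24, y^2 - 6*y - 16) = y - 8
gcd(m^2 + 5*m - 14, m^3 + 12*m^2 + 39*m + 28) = m + 7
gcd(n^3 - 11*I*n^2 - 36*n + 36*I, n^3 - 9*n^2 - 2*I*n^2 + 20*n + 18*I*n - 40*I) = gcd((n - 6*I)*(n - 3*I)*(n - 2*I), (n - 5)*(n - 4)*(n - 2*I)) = n - 2*I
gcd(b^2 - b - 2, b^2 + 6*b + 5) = b + 1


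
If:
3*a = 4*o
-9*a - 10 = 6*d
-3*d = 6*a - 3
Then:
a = 16/3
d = -29/3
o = 4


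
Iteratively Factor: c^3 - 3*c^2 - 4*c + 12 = (c + 2)*(c^2 - 5*c + 6) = (c - 3)*(c + 2)*(c - 2)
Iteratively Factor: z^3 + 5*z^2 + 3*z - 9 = (z - 1)*(z^2 + 6*z + 9) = (z - 1)*(z + 3)*(z + 3)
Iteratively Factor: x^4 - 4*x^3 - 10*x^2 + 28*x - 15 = (x - 1)*(x^3 - 3*x^2 - 13*x + 15) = (x - 5)*(x - 1)*(x^2 + 2*x - 3) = (x - 5)*(x - 1)*(x + 3)*(x - 1)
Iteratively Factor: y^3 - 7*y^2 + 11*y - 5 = (y - 5)*(y^2 - 2*y + 1) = (y - 5)*(y - 1)*(y - 1)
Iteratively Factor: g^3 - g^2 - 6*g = (g)*(g^2 - g - 6) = g*(g - 3)*(g + 2)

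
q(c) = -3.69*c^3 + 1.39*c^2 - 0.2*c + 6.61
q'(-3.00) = -108.17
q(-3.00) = 119.35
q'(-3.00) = -108.17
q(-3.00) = 119.35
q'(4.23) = -186.52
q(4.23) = -248.65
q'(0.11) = -0.03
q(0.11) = 6.60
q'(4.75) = -236.76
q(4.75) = -358.44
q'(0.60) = -2.52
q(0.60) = 6.19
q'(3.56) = -130.60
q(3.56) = -142.97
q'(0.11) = -0.03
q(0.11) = 6.60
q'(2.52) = -63.49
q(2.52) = -44.12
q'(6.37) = -431.68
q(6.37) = -892.03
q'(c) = -11.07*c^2 + 2.78*c - 0.2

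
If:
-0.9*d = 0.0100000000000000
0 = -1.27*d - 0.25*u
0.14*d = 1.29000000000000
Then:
No Solution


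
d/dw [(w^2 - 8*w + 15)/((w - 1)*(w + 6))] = (13*w^2 - 42*w - 27)/(w^4 + 10*w^3 + 13*w^2 - 60*w + 36)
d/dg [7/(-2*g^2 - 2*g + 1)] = 14*(2*g + 1)/(2*g^2 + 2*g - 1)^2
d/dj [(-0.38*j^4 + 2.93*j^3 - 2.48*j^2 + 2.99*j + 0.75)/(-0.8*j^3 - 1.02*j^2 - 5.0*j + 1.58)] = (0.304*j^6 + 0.775200000000001*j^5 + 0.727399999999998*j^4 - 26.9176*j^3 + 31.138*j^2 - 6.3068*j + 8.4742)/(0.64*j^6 + 1.632*j^5 + 9.0404*j^4 + 7.672*j^3 + 21.7768*j^2 - 15.8*j + 2.4964)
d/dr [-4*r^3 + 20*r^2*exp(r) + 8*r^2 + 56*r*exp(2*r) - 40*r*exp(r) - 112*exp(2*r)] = 20*r^2*exp(r) - 12*r^2 + 112*r*exp(2*r) + 16*r - 168*exp(2*r) - 40*exp(r)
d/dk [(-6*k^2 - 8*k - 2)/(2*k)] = -3 + k^(-2)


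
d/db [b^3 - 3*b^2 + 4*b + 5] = 3*b^2 - 6*b + 4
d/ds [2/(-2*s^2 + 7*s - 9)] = 2*(4*s - 7)/(2*s^2 - 7*s + 9)^2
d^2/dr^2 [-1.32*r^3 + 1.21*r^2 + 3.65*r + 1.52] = 2.42 - 7.92*r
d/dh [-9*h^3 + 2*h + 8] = 2 - 27*h^2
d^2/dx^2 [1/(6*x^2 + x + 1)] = 2*(-36*x^2 - 6*x + (12*x + 1)^2 - 6)/(6*x^2 + x + 1)^3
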